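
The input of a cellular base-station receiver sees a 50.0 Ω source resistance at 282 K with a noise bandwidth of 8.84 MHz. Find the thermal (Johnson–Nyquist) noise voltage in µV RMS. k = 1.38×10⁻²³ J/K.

V_n = √(4kTRB)
4kTRB = 4 × 1.38×10⁻²³ × 282 × 5.00×10¹ × 8.84×10⁶ = 6.88×10⁻¹² V²
V_n = √(6.88×10⁻¹²) = 2.62×10⁻⁶ V = 2.62 µV

2.62 µV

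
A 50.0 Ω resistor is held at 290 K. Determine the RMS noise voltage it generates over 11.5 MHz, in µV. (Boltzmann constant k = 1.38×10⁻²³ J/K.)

V_n = √(4kTRB)
4kTRB = 4 × 1.38×10⁻²³ × 290 × 5.00×10¹ × 1.15×10⁷ = 9.20×10⁻¹² V²
V_n = √(9.20×10⁻¹²) = 3.03×10⁻⁶ V = 3.03 µV

3.03 µV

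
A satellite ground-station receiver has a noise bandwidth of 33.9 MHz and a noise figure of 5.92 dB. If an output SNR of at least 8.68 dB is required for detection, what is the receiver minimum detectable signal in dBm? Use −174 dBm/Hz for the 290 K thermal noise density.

Sensitivity = −174 + 10 log₁₀(B) + NF + SNR_min
= −174 + 75.3 + 5.92 + 8.68
= −84.10 dBm → −84.1 dBm

−84.1 dBm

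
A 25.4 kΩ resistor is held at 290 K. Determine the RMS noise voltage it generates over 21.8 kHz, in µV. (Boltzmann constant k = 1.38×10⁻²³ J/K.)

V_n = √(4kTRB)
4kTRB = 4 × 1.38×10⁻²³ × 290 × 2.54×10⁴ × 2.18×10⁴ = 8.86×10⁻¹² V²
V_n = √(8.86×10⁻¹²) = 2.98×10⁻⁶ V = 2.98 µV

2.98 µV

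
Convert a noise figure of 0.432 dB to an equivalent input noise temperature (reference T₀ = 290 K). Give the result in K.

F = 10^(0.432/10) = 1.10459
T_e = (F − 1)·T₀ = (1.10459 − 1) × 290 = 30.3 K

30.3 K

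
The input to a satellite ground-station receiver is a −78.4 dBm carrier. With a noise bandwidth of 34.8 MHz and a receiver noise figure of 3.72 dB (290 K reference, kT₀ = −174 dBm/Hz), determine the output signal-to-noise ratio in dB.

16.5 dB

Noise floor: N = −174 + 10 log₁₀(B) + NF
10 log₁₀(3.48×10⁷) = 75.42 dB
N = −174 + 75.42 + 3.72 = −94.86 dBm
SNR = P_sig − N = −78.4 − (−94.86) = 16.46 dB → 16.5 dB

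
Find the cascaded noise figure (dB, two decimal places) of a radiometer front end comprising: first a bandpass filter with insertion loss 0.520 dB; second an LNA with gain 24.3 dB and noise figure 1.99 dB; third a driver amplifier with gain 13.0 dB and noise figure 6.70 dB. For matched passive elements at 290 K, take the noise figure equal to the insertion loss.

Convert to linear (a loss of L dB is a gain of −L dB): F_i = 10^(NF_i/10), G_i = 10^(G_i,dB/10)
  Stage 1: F_1 = 10^(0.520/10) = 1.127, G_1 = 10^(−0.520/10) = 0.8872
  Stage 2: F_2 = 10^(1.99/10) = 1.581, G_2 = 10^(24.3/10) = 269.2
  Stage 3: F_3 = 10^(6.70/10) = 4.677, G_3 = 10^(13.0/10) = 19.95
Friis cascade:
  F = 1.127 + (1.581 − 1)/0.8872 + (4.677 − 1)/238.8 = 1.798
NF = 10 log₁₀(1.798) = 2.55 dB

2.55 dB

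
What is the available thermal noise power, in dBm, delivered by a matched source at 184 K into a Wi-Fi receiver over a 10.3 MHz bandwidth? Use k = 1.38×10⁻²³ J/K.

P_n = kTB = 1.38×10⁻²³ × 184 × 1.03×10⁷ = 2.62×10⁻¹⁴ W
In dBm: 10 log₁₀(2.62×10⁻¹⁴ / 10⁻³) = −105.8 dBm

−105.8 dBm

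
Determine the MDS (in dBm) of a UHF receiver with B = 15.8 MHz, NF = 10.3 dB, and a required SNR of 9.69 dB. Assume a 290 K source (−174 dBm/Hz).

−82.0 dBm

Sensitivity = −174 + 10 log₁₀(B) + NF + SNR_min
= −174 + 71.99 + 10.3 + 9.69
= −82.02 dBm → −82.0 dBm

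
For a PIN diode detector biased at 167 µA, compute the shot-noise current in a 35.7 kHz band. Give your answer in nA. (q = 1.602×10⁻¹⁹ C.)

I_n = √(2qI·B)
2qI·B = 2 × 1.602×10⁻¹⁹ × 1.67×10⁻⁴ × 3.57×10⁴ = 1.91×10⁻¹⁸ A²
I_n = √(1.91×10⁻¹⁸) = 1.38×10⁻⁹ A = 1.38 nA

1.38 nA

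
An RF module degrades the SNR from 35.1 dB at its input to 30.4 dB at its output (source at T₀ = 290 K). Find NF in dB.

NF (dB) = SNR_in(dB) − SNR_out(dB) when the source is at T₀
NF = 35.1 − 30.4 = 4.7 dB

4.7 dB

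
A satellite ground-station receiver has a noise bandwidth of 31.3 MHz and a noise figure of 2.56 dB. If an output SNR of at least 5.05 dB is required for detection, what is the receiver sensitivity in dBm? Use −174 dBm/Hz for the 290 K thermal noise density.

−91.4 dBm

Sensitivity = −174 + 10 log₁₀(B) + NF + SNR_min
= −174 + 74.96 + 2.56 + 5.05
= −91.43 dBm → −91.4 dBm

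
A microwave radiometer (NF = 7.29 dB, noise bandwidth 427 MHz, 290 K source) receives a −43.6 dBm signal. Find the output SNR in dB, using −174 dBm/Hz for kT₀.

36.8 dB

Noise floor: N = −174 + 10 log₁₀(B) + NF
10 log₁₀(4.27×10⁸) = 86.3 dB
N = −174 + 86.3 + 7.29 = −80.41 dBm
SNR = P_sig − N = −43.6 − (−80.41) = 36.81 dB → 36.8 dB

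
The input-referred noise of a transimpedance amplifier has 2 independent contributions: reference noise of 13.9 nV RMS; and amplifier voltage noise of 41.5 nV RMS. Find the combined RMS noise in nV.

43.8 nV

Uncorrelated sources add in power (mean-square): V_tot = √(ΣV_i²)
V_tot = √[(1.39×10⁻⁸)² + (4.15×10⁻⁸)²] = 4.38×10⁻⁸ V = 43.8 nV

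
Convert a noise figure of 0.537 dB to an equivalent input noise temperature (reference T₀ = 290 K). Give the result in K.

F = 10^(0.537/10) = 1.13162
T_e = (F − 1)·T₀ = (1.13162 − 1) × 290 = 38.2 K

38.2 K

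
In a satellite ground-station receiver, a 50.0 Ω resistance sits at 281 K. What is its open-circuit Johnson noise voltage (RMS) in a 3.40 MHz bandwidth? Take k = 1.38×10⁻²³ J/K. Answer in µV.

V_n = √(4kTRB)
4kTRB = 4 × 1.38×10⁻²³ × 281 × 5.00×10¹ × 3.40×10⁶ = 2.64×10⁻¹² V²
V_n = √(2.64×10⁻¹²) = 1.62×10⁻⁶ V = 1.62 µV

1.62 µV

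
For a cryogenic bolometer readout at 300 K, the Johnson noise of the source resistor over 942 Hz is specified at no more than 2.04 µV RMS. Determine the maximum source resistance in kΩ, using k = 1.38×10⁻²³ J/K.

Johnson–Nyquist: V_n = √(4kTRB) ⇒ R = V_n² / (4kTB)
4kTB = 4 × 1.38×10⁻²³ × 300 × 9.42×10² = 1.56×10⁻¹⁷
R = (2.04×10⁻⁶)² / 1.56×10⁻¹⁷ = 2.67×10⁵ Ω = 267 kΩ

267 kΩ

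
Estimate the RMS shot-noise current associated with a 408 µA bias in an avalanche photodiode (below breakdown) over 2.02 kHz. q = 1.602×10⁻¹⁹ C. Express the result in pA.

514 pA

I_n = √(2qI·B)
2qI·B = 2 × 1.602×10⁻¹⁹ × 4.08×10⁻⁴ × 2.02×10³ = 2.64×10⁻¹⁹ A²
I_n = √(2.64×10⁻¹⁹) = 5.14×10⁻¹⁰ A = 514 pA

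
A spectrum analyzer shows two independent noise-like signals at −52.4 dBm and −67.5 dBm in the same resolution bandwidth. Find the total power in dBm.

Convert to linear, add, convert back:
P₁ = 5.75×10⁻⁹ W, P₂ = 1.78×10⁻¹⁰ W
P_tot = 5.93×10⁻⁹ W → 10 log₁₀(P_tot / 10⁻³) = −52.3 dBm

−52.3 dBm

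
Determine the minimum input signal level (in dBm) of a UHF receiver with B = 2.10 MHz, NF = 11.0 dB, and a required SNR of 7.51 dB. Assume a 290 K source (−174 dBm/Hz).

−92.3 dBm

Sensitivity = −174 + 10 log₁₀(B) + NF + SNR_min
= −174 + 63.22 + 11.0 + 7.51
= −92.27 dBm → −92.3 dBm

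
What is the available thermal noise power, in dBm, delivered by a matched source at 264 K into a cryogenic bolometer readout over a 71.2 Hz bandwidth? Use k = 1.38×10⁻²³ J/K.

−155.9 dBm

P_n = kTB = 1.38×10⁻²³ × 264 × 7.12×10¹ = 2.59×10⁻¹⁹ W
In dBm: 10 log₁₀(2.59×10⁻¹⁹ / 10⁻³) = −155.9 dBm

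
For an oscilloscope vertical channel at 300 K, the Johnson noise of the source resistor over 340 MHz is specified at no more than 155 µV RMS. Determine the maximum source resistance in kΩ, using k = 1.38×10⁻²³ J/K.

4.27 kΩ

Johnson–Nyquist: V_n = √(4kTRB) ⇒ R = V_n² / (4kTB)
4kTB = 4 × 1.38×10⁻²³ × 300 × 3.40×10⁸ = 5.63×10⁻¹²
R = (1.55×10⁻⁴)² / 5.63×10⁻¹² = 4.27×10³ Ω = 4.27 kΩ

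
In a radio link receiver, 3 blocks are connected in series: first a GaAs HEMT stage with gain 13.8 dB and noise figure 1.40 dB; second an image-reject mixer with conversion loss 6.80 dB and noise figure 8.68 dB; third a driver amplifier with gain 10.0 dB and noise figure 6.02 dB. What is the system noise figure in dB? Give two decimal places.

Convert to linear (a loss of L dB is a gain of −L dB): F_i = 10^(NF_i/10), G_i = 10^(G_i,dB/10)
  Stage 1: F_1 = 10^(1.40/10) = 1.380, G_1 = 10^(13.8/10) = 23.99
  Stage 2: F_2 = 10^(8.68/10) = 7.379, G_2 = 10^(−6.80/10) = 0.2089
  Stage 3: F_3 = 10^(6.02/10) = 3.999, G_3 = 10^(10.0/10) = 10.00
Friis cascade:
  F = 1.380 + (7.379 − 1)/23.99 + (3.999 − 1)/5.012 = 2.245
NF = 10 log₁₀(2.245) = 3.51 dB

3.51 dB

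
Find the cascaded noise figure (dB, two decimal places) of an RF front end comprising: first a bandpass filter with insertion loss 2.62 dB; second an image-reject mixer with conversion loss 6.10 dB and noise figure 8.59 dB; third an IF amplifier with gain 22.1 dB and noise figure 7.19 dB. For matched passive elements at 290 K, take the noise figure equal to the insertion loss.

Convert to linear (a loss of L dB is a gain of −L dB): F_i = 10^(NF_i/10), G_i = 10^(G_i,dB/10)
  Stage 1: F_1 = 10^(2.62/10) = 1.828, G_1 = 10^(−2.62/10) = 0.5470
  Stage 2: F_2 = 10^(8.59/10) = 7.228, G_2 = 10^(−6.10/10) = 0.2455
  Stage 3: F_3 = 10^(7.19/10) = 5.236, G_3 = 10^(22.1/10) = 162.2
Friis cascade:
  F = 1.828 + (7.228 − 1)/0.5470 + (5.236 − 1)/0.1343 = 44.76
NF = 10 log₁₀(44.76) = 16.51 dB

16.51 dB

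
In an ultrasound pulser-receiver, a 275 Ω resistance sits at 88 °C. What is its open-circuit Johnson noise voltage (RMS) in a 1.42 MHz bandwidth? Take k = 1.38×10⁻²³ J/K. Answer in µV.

T = 88 °C + 273.15 = 361.15 K
V_n = √(4kTRB)
4kTRB = 4 × 1.38×10⁻²³ × 361.15 × 2.75×10² × 1.42×10⁶ = 7.78×10⁻¹² V²
V_n = √(7.78×10⁻¹²) = 2.79×10⁻⁶ V = 2.79 µV

2.79 µV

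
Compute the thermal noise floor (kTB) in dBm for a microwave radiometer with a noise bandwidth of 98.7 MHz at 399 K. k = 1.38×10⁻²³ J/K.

−92.6 dBm

P_n = kTB = 1.38×10⁻²³ × 399 × 9.87×10⁷ = 5.43×10⁻¹³ W
In dBm: 10 log₁₀(5.43×10⁻¹³ / 10⁻³) = −92.6 dBm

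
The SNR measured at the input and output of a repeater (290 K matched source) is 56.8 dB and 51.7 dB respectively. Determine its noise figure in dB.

NF (dB) = SNR_in(dB) − SNR_out(dB) when the source is at T₀
NF = 56.8 − 51.7 = 5.1 dB

5.1 dB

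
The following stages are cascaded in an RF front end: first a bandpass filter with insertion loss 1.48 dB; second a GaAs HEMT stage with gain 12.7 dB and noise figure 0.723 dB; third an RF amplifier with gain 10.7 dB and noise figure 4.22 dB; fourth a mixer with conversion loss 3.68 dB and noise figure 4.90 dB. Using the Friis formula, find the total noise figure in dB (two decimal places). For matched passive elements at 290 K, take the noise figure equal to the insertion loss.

Convert to linear (a loss of L dB is a gain of −L dB): F_i = 10^(NF_i/10), G_i = 10^(G_i,dB/10)
  Stage 1: F_1 = 10^(1.48/10) = 1.406, G_1 = 10^(−1.48/10) = 0.7112
  Stage 2: F_2 = 10^(0.723/10) = 1.181, G_2 = 10^(12.7/10) = 18.62
  Stage 3: F_3 = 10^(4.22/10) = 2.642, G_3 = 10^(10.7/10) = 11.75
  Stage 4: F_4 = 10^(4.90/10) = 3.090, G_4 = 10^(−3.68/10) = 0.4285
Friis cascade:
  F = 1.406 + (1.181 − 1)/0.7112 + (2.642 − 1)/13.24 + (3.090 − 1)/155.6 = 1.798
NF = 10 log₁₀(1.798) = 2.55 dB

2.55 dB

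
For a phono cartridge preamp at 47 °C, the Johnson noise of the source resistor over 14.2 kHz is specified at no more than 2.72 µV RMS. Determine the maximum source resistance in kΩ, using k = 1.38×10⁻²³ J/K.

T = 47 °C + 273.15 = 320.15 K
Johnson–Nyquist: V_n = √(4kTRB) ⇒ R = V_n² / (4kTB)
4kTB = 4 × 1.38×10⁻²³ × 320.15 × 1.42×10⁴ = 2.51×10⁻¹⁶
R = (2.72×10⁻⁶)² / 2.51×10⁻¹⁶ = 2.95×10⁴ Ω = 29.5 kΩ

29.5 kΩ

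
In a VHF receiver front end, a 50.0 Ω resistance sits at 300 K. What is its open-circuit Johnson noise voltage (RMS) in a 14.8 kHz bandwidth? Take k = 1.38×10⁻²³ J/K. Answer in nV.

V_n = √(4kTRB)
4kTRB = 4 × 1.38×10⁻²³ × 300 × 5.00×10¹ × 1.48×10⁴ = 1.23×10⁻¹⁴ V²
V_n = √(1.23×10⁻¹⁴) = 1.11×10⁻⁷ V = 111 nV

111 nV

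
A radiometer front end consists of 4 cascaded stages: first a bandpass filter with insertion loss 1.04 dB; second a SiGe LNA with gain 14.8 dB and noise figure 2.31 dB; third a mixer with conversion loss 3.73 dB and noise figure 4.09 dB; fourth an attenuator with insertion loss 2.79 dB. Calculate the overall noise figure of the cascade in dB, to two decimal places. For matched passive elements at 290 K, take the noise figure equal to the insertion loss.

Convert to linear (a loss of L dB is a gain of −L dB): F_i = 10^(NF_i/10), G_i = 10^(G_i,dB/10)
  Stage 1: F_1 = 10^(1.04/10) = 1.271, G_1 = 10^(−1.04/10) = 0.7870
  Stage 2: F_2 = 10^(2.31/10) = 1.702, G_2 = 10^(14.8/10) = 30.20
  Stage 3: F_3 = 10^(4.09/10) = 2.564, G_3 = 10^(−3.73/10) = 0.4236
  Stage 4: F_4 = 10^(2.79/10) = 1.901, G_4 = 10^(−2.79/10) = 0.5260
Friis cascade:
  F = 1.271 + (1.702 − 1)/0.7870 + (2.564 − 1)/23.77 + (1.901 − 1)/10.07 = 2.318
NF = 10 log₁₀(2.318) = 3.65 dB

3.65 dB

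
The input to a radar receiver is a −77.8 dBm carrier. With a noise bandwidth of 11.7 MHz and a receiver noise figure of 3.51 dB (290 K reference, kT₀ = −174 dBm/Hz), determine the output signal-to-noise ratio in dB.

22.0 dB

Noise floor: N = −174 + 10 log₁₀(B) + NF
10 log₁₀(1.17×10⁷) = 70.68 dB
N = −174 + 70.68 + 3.51 = −99.81 dBm
SNR = P_sig − N = −77.8 − (−99.81) = 22.01 dB → 22.0 dB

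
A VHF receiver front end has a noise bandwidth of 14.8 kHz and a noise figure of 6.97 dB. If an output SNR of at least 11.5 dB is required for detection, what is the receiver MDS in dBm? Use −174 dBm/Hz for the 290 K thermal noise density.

Sensitivity = −174 + 10 log₁₀(B) + NF + SNR_min
= −174 + 41.7 + 6.97 + 11.5
= −113.83 dBm → −113.8 dBm

−113.8 dBm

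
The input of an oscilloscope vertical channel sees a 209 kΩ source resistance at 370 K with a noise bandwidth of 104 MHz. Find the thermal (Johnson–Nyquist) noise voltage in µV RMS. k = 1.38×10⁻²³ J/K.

666 µV

V_n = √(4kTRB)
4kTRB = 4 × 1.38×10⁻²³ × 370 × 2.09×10⁵ × 1.04×10⁸ = 4.44×10⁻⁷ V²
V_n = √(4.44×10⁻⁷) = 6.66×10⁻⁴ V = 666 µV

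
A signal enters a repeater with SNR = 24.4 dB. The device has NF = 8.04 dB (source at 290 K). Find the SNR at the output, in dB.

16.36 dB

By definition F = SNR_in/SNR_out, so in dB: SNR_out = SNR_in − NF
SNR_out = 24.4 − 8.04 = 16.36 dB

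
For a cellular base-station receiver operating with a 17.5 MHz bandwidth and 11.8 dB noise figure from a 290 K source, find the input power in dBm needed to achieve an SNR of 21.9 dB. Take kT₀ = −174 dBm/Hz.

Sensitivity = −174 + 10 log₁₀(B) + NF + SNR_min
= −174 + 72.43 + 11.8 + 21.9
= −67.87 dBm → −67.9 dBm

−67.9 dBm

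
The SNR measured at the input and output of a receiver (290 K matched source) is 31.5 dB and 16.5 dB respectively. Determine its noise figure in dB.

15.0 dB

NF (dB) = SNR_in(dB) − SNR_out(dB) when the source is at T₀
NF = 31.5 − 16.5 = 15.0 dB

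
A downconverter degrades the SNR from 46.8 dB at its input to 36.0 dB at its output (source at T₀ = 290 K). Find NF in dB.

NF (dB) = SNR_in(dB) − SNR_out(dB) when the source is at T₀
NF = 46.8 − 36.0 = 10.8 dB

10.8 dB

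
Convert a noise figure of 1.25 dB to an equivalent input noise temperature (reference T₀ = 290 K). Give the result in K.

F = 10^(1.25/10) = 1.33352
T_e = (F − 1)·T₀ = (1.33352 − 1) × 290 = 96.7 K

96.7 K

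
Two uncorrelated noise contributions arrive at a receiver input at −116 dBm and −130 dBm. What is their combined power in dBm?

Convert to linear, add, convert back:
P₁ = 2.51×10⁻¹⁵ W, P₂ = 1.00×10⁻¹⁶ W
P_tot = 2.61×10⁻¹⁵ W → 10 log₁₀(P_tot / 10⁻³) = −115.8 dBm

−115.8 dBm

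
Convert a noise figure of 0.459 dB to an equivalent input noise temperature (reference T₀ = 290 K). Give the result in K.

32.3 K

F = 10^(0.459/10) = 1.11148
T_e = (F − 1)·T₀ = (1.11148 − 1) × 290 = 32.3 K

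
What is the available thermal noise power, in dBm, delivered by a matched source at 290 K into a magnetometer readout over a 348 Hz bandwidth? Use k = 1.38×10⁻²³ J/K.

−148.6 dBm

P_n = kTB = 1.38×10⁻²³ × 290 × 3.48×10² = 1.39×10⁻¹⁸ W
In dBm: 10 log₁₀(1.39×10⁻¹⁸ / 10⁻³) = −148.6 dBm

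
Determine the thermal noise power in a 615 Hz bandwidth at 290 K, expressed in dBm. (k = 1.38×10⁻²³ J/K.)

−146.1 dBm

P_n = kTB = 1.38×10⁻²³ × 290 × 6.15×10² = 2.46×10⁻¹⁸ W
In dBm: 10 log₁₀(2.46×10⁻¹⁸ / 10⁻³) = −146.1 dBm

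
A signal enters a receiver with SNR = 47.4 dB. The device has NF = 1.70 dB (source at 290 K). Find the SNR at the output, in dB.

45.70 dB

By definition F = SNR_in/SNR_out, so in dB: SNR_out = SNR_in − NF
SNR_out = 47.4 − 1.70 = 45.70 dB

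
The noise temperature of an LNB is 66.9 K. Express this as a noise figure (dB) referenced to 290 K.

0.901 dB

F = 1 + T_e/T₀ = 1 + 66.9/290 = 1.23069
NF = 10 log₁₀(1.23069) = 0.901 dB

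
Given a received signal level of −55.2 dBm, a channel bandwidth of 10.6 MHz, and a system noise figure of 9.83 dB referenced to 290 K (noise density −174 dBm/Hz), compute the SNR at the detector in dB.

Noise floor: N = −174 + 10 log₁₀(B) + NF
10 log₁₀(1.06×10⁷) = 70.25 dB
N = −174 + 70.25 + 9.83 = −93.92 dBm
SNR = P_sig − N = −55.2 − (−93.92) = 38.72 dB → 38.7 dB

38.7 dB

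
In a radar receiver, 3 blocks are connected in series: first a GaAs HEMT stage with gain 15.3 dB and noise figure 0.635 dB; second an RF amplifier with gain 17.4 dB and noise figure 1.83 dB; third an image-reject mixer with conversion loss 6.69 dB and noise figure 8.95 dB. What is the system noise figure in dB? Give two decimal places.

0.71 dB

Convert to linear (a loss of L dB is a gain of −L dB): F_i = 10^(NF_i/10), G_i = 10^(G_i,dB/10)
  Stage 1: F_1 = 10^(0.635/10) = 1.157, G_1 = 10^(15.3/10) = 33.88
  Stage 2: F_2 = 10^(1.83/10) = 1.524, G_2 = 10^(17.4/10) = 54.95
  Stage 3: F_3 = 10^(8.95/10) = 7.852, G_3 = 10^(−6.69/10) = 0.2143
Friis cascade:
  F = 1.157 + (1.524 − 1)/33.88 + (7.852 − 1)/1862 = 1.177
NF = 10 log₁₀(1.177) = 0.71 dB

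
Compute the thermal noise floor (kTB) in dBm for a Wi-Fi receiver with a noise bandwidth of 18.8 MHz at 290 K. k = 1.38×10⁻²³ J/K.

−101.2 dBm

P_n = kTB = 1.38×10⁻²³ × 290 × 1.88×10⁷ = 7.52×10⁻¹⁴ W
In dBm: 10 log₁₀(7.52×10⁻¹⁴ / 10⁻³) = −101.2 dBm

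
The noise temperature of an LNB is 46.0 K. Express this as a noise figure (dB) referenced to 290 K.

0.639 dB

F = 1 + T_e/T₀ = 1 + 46.0/290 = 1.15862
NF = 10 log₁₀(1.15862) = 0.639 dB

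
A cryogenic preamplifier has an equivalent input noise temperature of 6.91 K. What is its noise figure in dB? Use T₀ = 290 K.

F = 1 + T_e/T₀ = 1 + 6.91/290 = 1.02383
NF = 10 log₁₀(1.02383) = 0.102 dB

0.102 dB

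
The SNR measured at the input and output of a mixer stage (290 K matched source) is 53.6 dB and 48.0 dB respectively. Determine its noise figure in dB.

NF (dB) = SNR_in(dB) − SNR_out(dB) when the source is at T₀
NF = 53.6 − 48.0 = 5.6 dB

5.6 dB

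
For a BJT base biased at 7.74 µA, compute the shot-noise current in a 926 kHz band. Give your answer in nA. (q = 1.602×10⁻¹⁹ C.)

1.52 nA

I_n = √(2qI·B)
2qI·B = 2 × 1.602×10⁻¹⁹ × 7.74×10⁻⁶ × 9.26×10⁵ = 2.30×10⁻¹⁸ A²
I_n = √(2.30×10⁻¹⁸) = 1.52×10⁻⁹ A = 1.52 nA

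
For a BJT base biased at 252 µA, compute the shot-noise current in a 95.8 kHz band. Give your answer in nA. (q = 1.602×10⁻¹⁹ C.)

2.78 nA

I_n = √(2qI·B)
2qI·B = 2 × 1.602×10⁻¹⁹ × 2.52×10⁻⁴ × 9.58×10⁴ = 7.73×10⁻¹⁸ A²
I_n = √(7.73×10⁻¹⁸) = 2.78×10⁻⁹ A = 2.78 nA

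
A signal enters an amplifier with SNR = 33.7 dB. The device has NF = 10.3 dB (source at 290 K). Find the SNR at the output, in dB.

23.4 dB

By definition F = SNR_in/SNR_out, so in dB: SNR_out = SNR_in − NF
SNR_out = 33.7 − 10.3 = 23.4 dB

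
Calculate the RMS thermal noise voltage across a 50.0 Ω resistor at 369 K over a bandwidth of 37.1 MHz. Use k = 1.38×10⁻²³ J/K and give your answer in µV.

V_n = √(4kTRB)
4kTRB = 4 × 1.38×10⁻²³ × 369 × 5.00×10¹ × 3.71×10⁷ = 3.78×10⁻¹¹ V²
V_n = √(3.78×10⁻¹¹) = 6.15×10⁻⁶ V = 6.15 µV

6.15 µV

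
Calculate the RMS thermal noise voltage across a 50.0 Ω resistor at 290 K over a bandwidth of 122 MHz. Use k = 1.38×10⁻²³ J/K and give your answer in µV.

9.88 µV

V_n = √(4kTRB)
4kTRB = 4 × 1.38×10⁻²³ × 290 × 5.00×10¹ × 1.22×10⁸ = 9.76×10⁻¹¹ V²
V_n = √(9.76×10⁻¹¹) = 9.88×10⁻⁶ V = 9.88 µV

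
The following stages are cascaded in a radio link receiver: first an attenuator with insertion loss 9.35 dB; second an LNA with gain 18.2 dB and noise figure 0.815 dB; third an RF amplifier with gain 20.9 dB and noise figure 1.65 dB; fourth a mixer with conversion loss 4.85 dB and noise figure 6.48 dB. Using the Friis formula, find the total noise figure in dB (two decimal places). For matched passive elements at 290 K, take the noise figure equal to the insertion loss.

10.19 dB

Convert to linear (a loss of L dB is a gain of −L dB): F_i = 10^(NF_i/10), G_i = 10^(G_i,dB/10)
  Stage 1: F_1 = 10^(9.35/10) = 8.610, G_1 = 10^(−9.35/10) = 0.1161
  Stage 2: F_2 = 10^(0.815/10) = 1.206, G_2 = 10^(18.2/10) = 66.07
  Stage 3: F_3 = 10^(1.65/10) = 1.462, G_3 = 10^(20.9/10) = 123.0
  Stage 4: F_4 = 10^(6.48/10) = 4.446, G_4 = 10^(−4.85/10) = 0.3273
Friis cascade:
  F = 8.610 + (1.206 − 1)/0.1161 + (1.462 − 1)/7.674 + (4.446 − 1)/944.1 = 10.45
NF = 10 log₁₀(10.45) = 10.19 dB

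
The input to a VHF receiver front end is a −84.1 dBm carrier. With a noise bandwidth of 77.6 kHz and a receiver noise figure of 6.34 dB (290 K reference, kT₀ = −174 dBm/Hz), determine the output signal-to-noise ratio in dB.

Noise floor: N = −174 + 10 log₁₀(B) + NF
10 log₁₀(7.76×10⁴) = 48.9 dB
N = −174 + 48.9 + 6.34 = −118.76 dBm
SNR = P_sig − N = −84.1 − (−118.76) = 34.66 dB → 34.7 dB

34.7 dB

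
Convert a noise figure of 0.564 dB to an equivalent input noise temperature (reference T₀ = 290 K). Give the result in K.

F = 10^(0.564/10) = 1.13868
T_e = (F − 1)·T₀ = (1.13868 − 1) × 290 = 40.2 K

40.2 K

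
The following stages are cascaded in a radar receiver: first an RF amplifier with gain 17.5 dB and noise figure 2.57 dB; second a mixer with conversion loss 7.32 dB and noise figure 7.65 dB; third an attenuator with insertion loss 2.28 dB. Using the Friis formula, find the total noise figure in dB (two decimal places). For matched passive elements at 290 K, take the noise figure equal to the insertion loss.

Convert to linear (a loss of L dB is a gain of −L dB): F_i = 10^(NF_i/10), G_i = 10^(G_i,dB/10)
  Stage 1: F_1 = 10^(2.57/10) = 1.807, G_1 = 10^(17.5/10) = 56.23
  Stage 2: F_2 = 10^(7.65/10) = 5.821, G_2 = 10^(−7.32/10) = 0.1854
  Stage 3: F_3 = 10^(2.28/10) = 1.690, G_3 = 10^(−2.28/10) = 0.5916
Friis cascade:
  F = 1.807 + (5.821 − 1)/56.23 + (1.690 − 1)/10.42 = 1.959
NF = 10 log₁₀(1.959) = 2.92 dB

2.92 dB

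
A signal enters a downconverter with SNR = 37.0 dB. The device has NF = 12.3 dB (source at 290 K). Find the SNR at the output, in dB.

24.7 dB

By definition F = SNR_in/SNR_out, so in dB: SNR_out = SNR_in − NF
SNR_out = 37.0 − 12.3 = 24.7 dB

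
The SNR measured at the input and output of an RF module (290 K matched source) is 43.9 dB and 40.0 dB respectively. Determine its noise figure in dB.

NF (dB) = SNR_in(dB) − SNR_out(dB) when the source is at T₀
NF = 43.9 − 40.0 = 3.9 dB

3.9 dB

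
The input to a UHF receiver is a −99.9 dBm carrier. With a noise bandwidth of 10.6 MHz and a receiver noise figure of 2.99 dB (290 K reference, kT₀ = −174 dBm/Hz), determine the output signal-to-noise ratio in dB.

Noise floor: N = −174 + 10 log₁₀(B) + NF
10 log₁₀(1.06×10⁷) = 70.25 dB
N = −174 + 70.25 + 2.99 = −100.76 dBm
SNR = P_sig − N = −99.9 − (−100.76) = 0.86 dB → 0.9 dB

0.9 dB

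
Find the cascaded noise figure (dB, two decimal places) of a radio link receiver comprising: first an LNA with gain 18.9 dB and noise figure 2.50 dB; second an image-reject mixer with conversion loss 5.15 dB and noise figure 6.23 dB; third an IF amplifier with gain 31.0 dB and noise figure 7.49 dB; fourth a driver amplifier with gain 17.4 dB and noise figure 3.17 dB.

3.04 dB

Convert to linear (a loss of L dB is a gain of −L dB): F_i = 10^(NF_i/10), G_i = 10^(G_i,dB/10)
  Stage 1: F_1 = 10^(2.50/10) = 1.778, G_1 = 10^(18.9/10) = 77.62
  Stage 2: F_2 = 10^(6.23/10) = 4.198, G_2 = 10^(−5.15/10) = 0.3055
  Stage 3: F_3 = 10^(7.49/10) = 5.610, G_3 = 10^(31.0/10) = 1259
  Stage 4: F_4 = 10^(3.17/10) = 2.075, G_4 = 10^(17.4/10) = 54.95
Friis cascade:
  F = 1.778 + (4.198 − 1)/77.62 + (5.610 − 1)/23.71 + (2.075 − 1)/2.985×10⁴ = 2.014
NF = 10 log₁₀(2.014) = 3.04 dB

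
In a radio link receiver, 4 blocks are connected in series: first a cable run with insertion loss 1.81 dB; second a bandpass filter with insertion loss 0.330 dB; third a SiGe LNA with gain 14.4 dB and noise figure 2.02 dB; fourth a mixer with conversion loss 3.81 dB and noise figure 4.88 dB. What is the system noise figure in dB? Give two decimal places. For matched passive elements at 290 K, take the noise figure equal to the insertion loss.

4.36 dB

Convert to linear (a loss of L dB is a gain of −L dB): F_i = 10^(NF_i/10), G_i = 10^(G_i,dB/10)
  Stage 1: F_1 = 10^(1.81/10) = 1.517, G_1 = 10^(−1.81/10) = 0.6592
  Stage 2: F_2 = 10^(0.330/10) = 1.079, G_2 = 10^(−0.330/10) = 0.9268
  Stage 3: F_3 = 10^(2.02/10) = 1.592, G_3 = 10^(14.4/10) = 27.54
  Stage 4: F_4 = 10^(4.88/10) = 3.076, G_4 = 10^(−3.81/10) = 0.4159
Friis cascade:
  F = 1.517 + (1.079 − 1)/0.6592 + (1.592 − 1)/0.6109 + (3.076 − 1)/16.83 = 2.730
NF = 10 log₁₀(2.730) = 4.36 dB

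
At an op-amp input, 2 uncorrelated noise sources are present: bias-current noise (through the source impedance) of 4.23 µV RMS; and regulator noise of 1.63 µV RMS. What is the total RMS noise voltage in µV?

Uncorrelated sources add in power (mean-square): V_tot = √(ΣV_i²)
V_tot = √[(4.23×10⁻⁶)² + (1.63×10⁻⁶)²] = 4.53×10⁻⁶ V = 4.53 µV

4.53 µV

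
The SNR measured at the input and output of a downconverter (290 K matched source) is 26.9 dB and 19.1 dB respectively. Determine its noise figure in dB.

7.8 dB

NF (dB) = SNR_in(dB) − SNR_out(dB) when the source is at T₀
NF = 26.9 − 19.1 = 7.8 dB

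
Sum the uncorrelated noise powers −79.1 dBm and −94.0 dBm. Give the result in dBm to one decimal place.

−79.0 dBm

Convert to linear, add, convert back:
P₁ = 1.23×10⁻¹¹ W, P₂ = 3.98×10⁻¹³ W
P_tot = 1.27×10⁻¹¹ W → 10 log₁₀(P_tot / 10⁻³) = −79.0 dBm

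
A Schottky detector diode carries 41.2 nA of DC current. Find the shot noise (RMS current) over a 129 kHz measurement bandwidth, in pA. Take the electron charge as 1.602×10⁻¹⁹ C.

I_n = √(2qI·B)
2qI·B = 2 × 1.602×10⁻¹⁹ × 4.12×10⁻⁸ × 1.29×10⁵ = 1.70×10⁻²¹ A²
I_n = √(1.70×10⁻²¹) = 4.13×10⁻¹¹ A = 41.3 pA

41.3 pA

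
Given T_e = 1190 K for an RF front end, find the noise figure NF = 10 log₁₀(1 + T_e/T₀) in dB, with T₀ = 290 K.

7.08 dB

F = 1 + T_e/T₀ = 1 + 1190/290 = 5.10345
NF = 10 log₁₀(5.10345) = 7.08 dB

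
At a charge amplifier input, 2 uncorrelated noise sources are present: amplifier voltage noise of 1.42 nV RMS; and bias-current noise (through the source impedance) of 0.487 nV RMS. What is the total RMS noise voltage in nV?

Uncorrelated sources add in power (mean-square): V_tot = √(ΣV_i²)
V_tot = √[(1.42×10⁻⁹)² + (4.87×10⁻¹⁰)²] = 1.50×10⁻⁹ V = 1.50 nV

1.50 nV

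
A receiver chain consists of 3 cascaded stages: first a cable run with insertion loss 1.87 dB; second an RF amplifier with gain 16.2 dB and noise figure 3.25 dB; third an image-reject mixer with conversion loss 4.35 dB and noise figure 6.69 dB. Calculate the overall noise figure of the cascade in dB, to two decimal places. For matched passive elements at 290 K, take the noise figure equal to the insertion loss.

5.30 dB

Convert to linear (a loss of L dB is a gain of −L dB): F_i = 10^(NF_i/10), G_i = 10^(G_i,dB/10)
  Stage 1: F_1 = 10^(1.87/10) = 1.538, G_1 = 10^(−1.87/10) = 0.6501
  Stage 2: F_2 = 10^(3.25/10) = 2.113, G_2 = 10^(16.2/10) = 41.69
  Stage 3: F_3 = 10^(6.69/10) = 4.667, G_3 = 10^(−4.35/10) = 0.3673
Friis cascade:
  F = 1.538 + (2.113 − 1)/0.6501 + (4.667 − 1)/27.10 = 3.386
NF = 10 log₁₀(3.386) = 5.30 dB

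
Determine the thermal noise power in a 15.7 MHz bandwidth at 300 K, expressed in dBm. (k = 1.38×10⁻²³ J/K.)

−101.9 dBm

P_n = kTB = 1.38×10⁻²³ × 300 × 1.57×10⁷ = 6.50×10⁻¹⁴ W
In dBm: 10 log₁₀(6.50×10⁻¹⁴ / 10⁻³) = −101.9 dBm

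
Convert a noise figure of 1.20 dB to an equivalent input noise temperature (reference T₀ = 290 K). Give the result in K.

92.3 K

F = 10^(1.20/10) = 1.31826
T_e = (F − 1)·T₀ = (1.31826 − 1) × 290 = 92.3 K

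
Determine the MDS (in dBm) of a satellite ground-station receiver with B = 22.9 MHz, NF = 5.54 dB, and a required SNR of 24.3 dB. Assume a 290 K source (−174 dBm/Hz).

−70.6 dBm

Sensitivity = −174 + 10 log₁₀(B) + NF + SNR_min
= −174 + 73.6 + 5.54 + 24.3
= −70.56 dBm → −70.6 dBm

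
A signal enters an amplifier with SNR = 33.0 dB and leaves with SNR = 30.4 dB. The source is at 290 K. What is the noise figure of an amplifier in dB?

NF (dB) = SNR_in(dB) − SNR_out(dB) when the source is at T₀
NF = 33.0 − 30.4 = 2.6 dB

2.6 dB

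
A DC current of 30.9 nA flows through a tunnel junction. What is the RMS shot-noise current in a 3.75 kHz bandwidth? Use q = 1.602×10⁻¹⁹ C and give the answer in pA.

6.09 pA

I_n = √(2qI·B)
2qI·B = 2 × 1.602×10⁻¹⁹ × 3.09×10⁻⁸ × 3.75×10³ = 3.71×10⁻²³ A²
I_n = √(3.71×10⁻²³) = 6.09×10⁻¹² A = 6.09 pA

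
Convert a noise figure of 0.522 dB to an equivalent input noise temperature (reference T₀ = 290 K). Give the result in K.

F = 10^(0.522/10) = 1.12772
T_e = (F − 1)·T₀ = (1.12772 − 1) × 290 = 37.0 K

37.0 K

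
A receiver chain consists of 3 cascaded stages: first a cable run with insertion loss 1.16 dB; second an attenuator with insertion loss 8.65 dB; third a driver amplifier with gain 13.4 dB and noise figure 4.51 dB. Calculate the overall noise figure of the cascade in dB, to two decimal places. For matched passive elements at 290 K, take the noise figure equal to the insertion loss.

14.32 dB

Convert to linear (a loss of L dB is a gain of −L dB): F_i = 10^(NF_i/10), G_i = 10^(G_i,dB/10)
  Stage 1: F_1 = 10^(1.16/10) = 1.306, G_1 = 10^(−1.16/10) = 0.7656
  Stage 2: F_2 = 10^(8.65/10) = 7.328, G_2 = 10^(−8.65/10) = 0.1365
  Stage 3: F_3 = 10^(4.51/10) = 2.825, G_3 = 10^(13.4/10) = 21.88
Friis cascade:
  F = 1.306 + (7.328 − 1)/0.7656 + (2.825 − 1)/0.1045 = 27.04
NF = 10 log₁₀(27.04) = 14.32 dB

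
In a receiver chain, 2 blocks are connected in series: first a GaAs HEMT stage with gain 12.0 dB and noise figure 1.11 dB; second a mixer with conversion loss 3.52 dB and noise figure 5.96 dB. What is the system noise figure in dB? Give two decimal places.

1.69 dB

Convert to linear (a loss of L dB is a gain of −L dB): F_i = 10^(NF_i/10), G_i = 10^(G_i,dB/10)
  Stage 1: F_1 = 10^(1.11/10) = 1.291, G_1 = 10^(12.0/10) = 15.85
  Stage 2: F_2 = 10^(5.96/10) = 3.945, G_2 = 10^(−3.52/10) = 0.4446
Friis cascade:
  F = 1.291 + (3.945 − 1)/15.85 = 1.477
NF = 10 log₁₀(1.477) = 1.69 dB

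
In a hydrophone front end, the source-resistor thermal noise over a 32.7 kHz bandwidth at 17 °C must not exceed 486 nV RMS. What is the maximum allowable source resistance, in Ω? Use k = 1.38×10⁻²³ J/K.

451 Ω

T = 17 °C + 273.15 = 290.15 K
Johnson–Nyquist: V_n = √(4kTRB) ⇒ R = V_n² / (4kTB)
4kTB = 4 × 1.38×10⁻²³ × 290.15 × 3.27×10⁴ = 5.24×10⁻¹⁶
R = (4.86×10⁻⁷)² / 5.24×10⁻¹⁶ = 4.51×10² Ω = 451 Ω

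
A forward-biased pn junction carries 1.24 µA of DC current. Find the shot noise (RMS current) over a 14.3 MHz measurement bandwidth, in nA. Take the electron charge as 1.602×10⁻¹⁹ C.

I_n = √(2qI·B)
2qI·B = 2 × 1.602×10⁻¹⁹ × 1.24×10⁻⁶ × 1.43×10⁷ = 5.68×10⁻¹⁸ A²
I_n = √(5.68×10⁻¹⁸) = 2.38×10⁻⁹ A = 2.38 nA

2.38 nA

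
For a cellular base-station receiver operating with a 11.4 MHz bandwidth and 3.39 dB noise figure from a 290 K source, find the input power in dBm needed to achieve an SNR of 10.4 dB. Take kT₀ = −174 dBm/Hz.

−89.6 dBm

Sensitivity = −174 + 10 log₁₀(B) + NF + SNR_min
= −174 + 70.57 + 3.39 + 10.4
= −89.64 dBm → −89.6 dBm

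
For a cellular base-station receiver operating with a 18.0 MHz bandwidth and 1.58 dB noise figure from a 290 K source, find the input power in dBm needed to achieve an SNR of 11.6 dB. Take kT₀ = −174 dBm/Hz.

−88.3 dBm

Sensitivity = −174 + 10 log₁₀(B) + NF + SNR_min
= −174 + 72.55 + 1.58 + 11.6
= −88.27 dBm → −88.3 dBm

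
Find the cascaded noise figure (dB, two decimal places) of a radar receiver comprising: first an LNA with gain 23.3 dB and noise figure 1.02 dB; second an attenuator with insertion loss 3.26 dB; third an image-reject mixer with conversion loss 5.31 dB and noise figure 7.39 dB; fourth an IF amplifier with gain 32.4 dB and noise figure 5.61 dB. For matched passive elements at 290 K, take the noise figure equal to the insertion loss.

1.47 dB

Convert to linear (a loss of L dB is a gain of −L dB): F_i = 10^(NF_i/10), G_i = 10^(G_i,dB/10)
  Stage 1: F_1 = 10^(1.02/10) = 1.265, G_1 = 10^(23.3/10) = 213.8
  Stage 2: F_2 = 10^(3.26/10) = 2.118, G_2 = 10^(−3.26/10) = 0.4721
  Stage 3: F_3 = 10^(7.39/10) = 5.483, G_3 = 10^(−5.31/10) = 0.2944
  Stage 4: F_4 = 10^(5.61/10) = 3.639, G_4 = 10^(32.4/10) = 1738
Friis cascade:
  F = 1.265 + (2.118 − 1)/213.8 + (5.483 − 1)/100.9 + (3.639 − 1)/29.72 = 1.403
NF = 10 log₁₀(1.403) = 1.47 dB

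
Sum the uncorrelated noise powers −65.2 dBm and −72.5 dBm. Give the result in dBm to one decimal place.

−64.5 dBm

Convert to linear, add, convert back:
P₁ = 3.02×10⁻¹⁰ W, P₂ = 5.62×10⁻¹¹ W
P_tot = 3.58×10⁻¹⁰ W → 10 log₁₀(P_tot / 10⁻³) = −64.5 dBm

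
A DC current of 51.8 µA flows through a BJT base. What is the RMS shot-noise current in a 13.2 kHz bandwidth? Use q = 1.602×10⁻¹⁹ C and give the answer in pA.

I_n = √(2qI·B)
2qI·B = 2 × 1.602×10⁻¹⁹ × 5.18×10⁻⁵ × 1.32×10⁴ = 2.19×10⁻¹⁹ A²
I_n = √(2.19×10⁻¹⁹) = 4.68×10⁻¹⁰ A = 468 pA

468 pA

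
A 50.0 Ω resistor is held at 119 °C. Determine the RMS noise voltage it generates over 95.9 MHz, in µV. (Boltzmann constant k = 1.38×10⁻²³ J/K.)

10.2 µV

T = 119 °C + 273.15 = 392.15 K
V_n = √(4kTRB)
4kTRB = 4 × 1.38×10⁻²³ × 392.15 × 5.00×10¹ × 9.59×10⁷ = 1.04×10⁻¹⁰ V²
V_n = √(1.04×10⁻¹⁰) = 1.02×10⁻⁵ V = 10.2 µV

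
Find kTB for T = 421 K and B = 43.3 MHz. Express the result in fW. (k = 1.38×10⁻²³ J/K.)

P_n = kTB = 1.38×10⁻²³ × 421 × 4.33×10⁷ = 2.52×10⁻¹³ W = 252 fW

252 fW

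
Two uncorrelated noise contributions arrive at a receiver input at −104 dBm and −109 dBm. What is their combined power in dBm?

−102.8 dBm

Convert to linear, add, convert back:
P₁ = 3.98×10⁻¹⁴ W, P₂ = 1.26×10⁻¹⁴ W
P_tot = 5.24×10⁻¹⁴ W → 10 log₁₀(P_tot / 10⁻³) = −102.8 dBm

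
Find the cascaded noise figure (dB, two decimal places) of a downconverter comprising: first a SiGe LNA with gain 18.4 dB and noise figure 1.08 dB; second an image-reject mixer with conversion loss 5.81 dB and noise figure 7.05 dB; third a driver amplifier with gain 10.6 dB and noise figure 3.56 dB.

Convert to linear (a loss of L dB is a gain of −L dB): F_i = 10^(NF_i/10), G_i = 10^(G_i,dB/10)
  Stage 1: F_1 = 10^(1.08/10) = 1.282, G_1 = 10^(18.4/10) = 69.18
  Stage 2: F_2 = 10^(7.05/10) = 5.070, G_2 = 10^(−5.81/10) = 0.2624
  Stage 3: F_3 = 10^(3.56/10) = 2.270, G_3 = 10^(10.6/10) = 11.48
Friis cascade:
  F = 1.282 + (5.070 − 1)/69.18 + (2.270 − 1)/18.16 = 1.411
NF = 10 log₁₀(1.411) = 1.50 dB

1.50 dB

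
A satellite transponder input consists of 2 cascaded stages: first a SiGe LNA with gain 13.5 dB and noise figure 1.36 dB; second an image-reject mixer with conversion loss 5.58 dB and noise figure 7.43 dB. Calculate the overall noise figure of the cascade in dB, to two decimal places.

Convert to linear (a loss of L dB is a gain of −L dB): F_i = 10^(NF_i/10), G_i = 10^(G_i,dB/10)
  Stage 1: F_1 = 10^(1.36/10) = 1.368, G_1 = 10^(13.5/10) = 22.39
  Stage 2: F_2 = 10^(7.43/10) = 5.534, G_2 = 10^(−5.58/10) = 0.2767
Friis cascade:
  F = 1.368 + (5.534 − 1)/22.39 = 1.570
NF = 10 log₁₀(1.570) = 1.96 dB

1.96 dB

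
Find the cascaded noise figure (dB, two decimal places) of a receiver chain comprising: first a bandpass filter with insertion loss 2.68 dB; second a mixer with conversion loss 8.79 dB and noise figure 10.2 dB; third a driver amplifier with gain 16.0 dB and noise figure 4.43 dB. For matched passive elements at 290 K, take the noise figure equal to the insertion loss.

16.46 dB

Convert to linear (a loss of L dB is a gain of −L dB): F_i = 10^(NF_i/10), G_i = 10^(G_i,dB/10)
  Stage 1: F_1 = 10^(2.68/10) = 1.854, G_1 = 10^(−2.68/10) = 0.5395
  Stage 2: F_2 = 10^(10.2/10) = 10.47, G_2 = 10^(−8.79/10) = 0.1321
  Stage 3: F_3 = 10^(4.43/10) = 2.773, G_3 = 10^(16.0/10) = 39.81
Friis cascade:
  F = 1.854 + (10.47 − 1)/0.5395 + (2.773 − 1)/0.07129 = 44.29
NF = 10 log₁₀(44.29) = 16.46 dB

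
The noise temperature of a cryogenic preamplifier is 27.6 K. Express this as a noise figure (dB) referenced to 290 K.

F = 1 + T_e/T₀ = 1 + 27.6/290 = 1.09517
NF = 10 log₁₀(1.09517) = 0.395 dB

0.395 dB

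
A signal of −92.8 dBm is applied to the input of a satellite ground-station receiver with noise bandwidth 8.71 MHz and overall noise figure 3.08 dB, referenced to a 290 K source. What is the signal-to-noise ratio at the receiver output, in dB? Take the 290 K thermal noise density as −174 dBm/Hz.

8.7 dB

Noise floor: N = −174 + 10 log₁₀(B) + NF
10 log₁₀(8.71×10⁶) = 69.4 dB
N = −174 + 69.4 + 3.08 = −101.52 dBm
SNR = P_sig − N = −92.8 − (−101.52) = 8.72 dB → 8.7 dB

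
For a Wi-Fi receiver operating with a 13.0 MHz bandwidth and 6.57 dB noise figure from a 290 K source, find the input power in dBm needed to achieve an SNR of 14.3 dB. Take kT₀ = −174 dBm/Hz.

Sensitivity = −174 + 10 log₁₀(B) + NF + SNR_min
= −174 + 71.14 + 6.57 + 14.3
= −81.99 dBm → −82.0 dBm

−82.0 dBm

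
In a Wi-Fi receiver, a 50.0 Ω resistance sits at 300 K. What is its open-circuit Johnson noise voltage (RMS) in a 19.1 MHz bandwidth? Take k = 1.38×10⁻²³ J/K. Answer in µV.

3.98 µV

V_n = √(4kTRB)
4kTRB = 4 × 1.38×10⁻²³ × 300 × 5.00×10¹ × 1.91×10⁷ = 1.58×10⁻¹¹ V²
V_n = √(1.58×10⁻¹¹) = 3.98×10⁻⁶ V = 3.98 µV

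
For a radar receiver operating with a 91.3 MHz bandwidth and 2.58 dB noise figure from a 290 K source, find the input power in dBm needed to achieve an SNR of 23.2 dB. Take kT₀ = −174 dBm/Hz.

Sensitivity = −174 + 10 log₁₀(B) + NF + SNR_min
= −174 + 79.6 + 2.58 + 23.2
= −68.62 dBm → −68.6 dBm

−68.6 dBm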